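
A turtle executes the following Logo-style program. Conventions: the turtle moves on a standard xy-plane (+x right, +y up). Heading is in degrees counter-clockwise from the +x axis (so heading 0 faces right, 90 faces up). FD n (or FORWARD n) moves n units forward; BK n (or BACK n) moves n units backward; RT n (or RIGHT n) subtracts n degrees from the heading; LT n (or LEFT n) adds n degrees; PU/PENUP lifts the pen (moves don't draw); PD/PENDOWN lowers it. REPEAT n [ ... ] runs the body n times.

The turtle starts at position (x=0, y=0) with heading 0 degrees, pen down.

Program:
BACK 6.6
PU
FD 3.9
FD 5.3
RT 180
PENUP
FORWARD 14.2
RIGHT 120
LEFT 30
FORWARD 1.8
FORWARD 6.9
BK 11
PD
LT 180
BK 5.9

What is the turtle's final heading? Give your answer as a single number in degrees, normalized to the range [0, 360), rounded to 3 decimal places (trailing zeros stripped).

Answer: 270

Derivation:
Executing turtle program step by step:
Start: pos=(0,0), heading=0, pen down
BK 6.6: (0,0) -> (-6.6,0) [heading=0, draw]
PU: pen up
FD 3.9: (-6.6,0) -> (-2.7,0) [heading=0, move]
FD 5.3: (-2.7,0) -> (2.6,0) [heading=0, move]
RT 180: heading 0 -> 180
PU: pen up
FD 14.2: (2.6,0) -> (-11.6,0) [heading=180, move]
RT 120: heading 180 -> 60
LT 30: heading 60 -> 90
FD 1.8: (-11.6,0) -> (-11.6,1.8) [heading=90, move]
FD 6.9: (-11.6,1.8) -> (-11.6,8.7) [heading=90, move]
BK 11: (-11.6,8.7) -> (-11.6,-2.3) [heading=90, move]
PD: pen down
LT 180: heading 90 -> 270
BK 5.9: (-11.6,-2.3) -> (-11.6,3.6) [heading=270, draw]
Final: pos=(-11.6,3.6), heading=270, 2 segment(s) drawn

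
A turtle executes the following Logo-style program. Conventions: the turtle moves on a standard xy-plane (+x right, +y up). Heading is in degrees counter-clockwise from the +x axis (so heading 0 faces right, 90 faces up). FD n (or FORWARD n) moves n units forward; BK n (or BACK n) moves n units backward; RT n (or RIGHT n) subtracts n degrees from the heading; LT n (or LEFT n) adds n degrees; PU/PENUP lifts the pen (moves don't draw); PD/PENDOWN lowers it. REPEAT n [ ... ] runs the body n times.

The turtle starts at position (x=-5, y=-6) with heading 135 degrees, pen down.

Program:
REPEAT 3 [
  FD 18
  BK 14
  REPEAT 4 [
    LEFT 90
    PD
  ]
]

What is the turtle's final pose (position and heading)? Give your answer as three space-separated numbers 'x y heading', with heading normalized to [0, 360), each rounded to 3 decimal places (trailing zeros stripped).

Executing turtle program step by step:
Start: pos=(-5,-6), heading=135, pen down
REPEAT 3 [
  -- iteration 1/3 --
  FD 18: (-5,-6) -> (-17.728,6.728) [heading=135, draw]
  BK 14: (-17.728,6.728) -> (-7.828,-3.172) [heading=135, draw]
  REPEAT 4 [
    -- iteration 1/4 --
    LT 90: heading 135 -> 225
    PD: pen down
    -- iteration 2/4 --
    LT 90: heading 225 -> 315
    PD: pen down
    -- iteration 3/4 --
    LT 90: heading 315 -> 45
    PD: pen down
    -- iteration 4/4 --
    LT 90: heading 45 -> 135
    PD: pen down
  ]
  -- iteration 2/3 --
  FD 18: (-7.828,-3.172) -> (-20.556,9.556) [heading=135, draw]
  BK 14: (-20.556,9.556) -> (-10.657,-0.343) [heading=135, draw]
  REPEAT 4 [
    -- iteration 1/4 --
    LT 90: heading 135 -> 225
    PD: pen down
    -- iteration 2/4 --
    LT 90: heading 225 -> 315
    PD: pen down
    -- iteration 3/4 --
    LT 90: heading 315 -> 45
    PD: pen down
    -- iteration 4/4 --
    LT 90: heading 45 -> 135
    PD: pen down
  ]
  -- iteration 3/3 --
  FD 18: (-10.657,-0.343) -> (-23.385,12.385) [heading=135, draw]
  BK 14: (-23.385,12.385) -> (-13.485,2.485) [heading=135, draw]
  REPEAT 4 [
    -- iteration 1/4 --
    LT 90: heading 135 -> 225
    PD: pen down
    -- iteration 2/4 --
    LT 90: heading 225 -> 315
    PD: pen down
    -- iteration 3/4 --
    LT 90: heading 315 -> 45
    PD: pen down
    -- iteration 4/4 --
    LT 90: heading 45 -> 135
    PD: pen down
  ]
]
Final: pos=(-13.485,2.485), heading=135, 6 segment(s) drawn

Answer: -13.485 2.485 135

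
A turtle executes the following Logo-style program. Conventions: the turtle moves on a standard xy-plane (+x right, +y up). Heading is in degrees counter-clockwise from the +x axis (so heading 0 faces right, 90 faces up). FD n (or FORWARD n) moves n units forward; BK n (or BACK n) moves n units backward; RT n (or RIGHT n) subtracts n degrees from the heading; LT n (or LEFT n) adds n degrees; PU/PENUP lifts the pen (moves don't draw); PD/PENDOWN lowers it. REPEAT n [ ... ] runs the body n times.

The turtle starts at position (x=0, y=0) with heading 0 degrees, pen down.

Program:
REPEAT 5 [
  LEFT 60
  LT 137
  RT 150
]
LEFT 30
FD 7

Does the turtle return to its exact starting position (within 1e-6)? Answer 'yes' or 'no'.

Answer: no

Derivation:
Executing turtle program step by step:
Start: pos=(0,0), heading=0, pen down
REPEAT 5 [
  -- iteration 1/5 --
  LT 60: heading 0 -> 60
  LT 137: heading 60 -> 197
  RT 150: heading 197 -> 47
  -- iteration 2/5 --
  LT 60: heading 47 -> 107
  LT 137: heading 107 -> 244
  RT 150: heading 244 -> 94
  -- iteration 3/5 --
  LT 60: heading 94 -> 154
  LT 137: heading 154 -> 291
  RT 150: heading 291 -> 141
  -- iteration 4/5 --
  LT 60: heading 141 -> 201
  LT 137: heading 201 -> 338
  RT 150: heading 338 -> 188
  -- iteration 5/5 --
  LT 60: heading 188 -> 248
  LT 137: heading 248 -> 25
  RT 150: heading 25 -> 235
]
LT 30: heading 235 -> 265
FD 7: (0,0) -> (-0.61,-6.973) [heading=265, draw]
Final: pos=(-0.61,-6.973), heading=265, 1 segment(s) drawn

Start position: (0, 0)
Final position: (-0.61, -6.973)
Distance = 7; >= 1e-6 -> NOT closed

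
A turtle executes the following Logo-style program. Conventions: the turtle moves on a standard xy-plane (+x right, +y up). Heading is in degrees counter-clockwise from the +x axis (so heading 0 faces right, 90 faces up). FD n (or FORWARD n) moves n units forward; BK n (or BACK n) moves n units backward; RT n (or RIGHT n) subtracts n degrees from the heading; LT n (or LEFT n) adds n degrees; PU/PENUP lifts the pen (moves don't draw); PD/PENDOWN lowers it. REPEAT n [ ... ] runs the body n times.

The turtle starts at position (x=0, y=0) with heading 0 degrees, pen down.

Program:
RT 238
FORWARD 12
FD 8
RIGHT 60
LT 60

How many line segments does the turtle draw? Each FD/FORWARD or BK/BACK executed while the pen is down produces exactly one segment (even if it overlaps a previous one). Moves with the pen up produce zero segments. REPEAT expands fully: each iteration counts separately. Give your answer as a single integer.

Answer: 2

Derivation:
Executing turtle program step by step:
Start: pos=(0,0), heading=0, pen down
RT 238: heading 0 -> 122
FD 12: (0,0) -> (-6.359,10.177) [heading=122, draw]
FD 8: (-6.359,10.177) -> (-10.598,16.961) [heading=122, draw]
RT 60: heading 122 -> 62
LT 60: heading 62 -> 122
Final: pos=(-10.598,16.961), heading=122, 2 segment(s) drawn
Segments drawn: 2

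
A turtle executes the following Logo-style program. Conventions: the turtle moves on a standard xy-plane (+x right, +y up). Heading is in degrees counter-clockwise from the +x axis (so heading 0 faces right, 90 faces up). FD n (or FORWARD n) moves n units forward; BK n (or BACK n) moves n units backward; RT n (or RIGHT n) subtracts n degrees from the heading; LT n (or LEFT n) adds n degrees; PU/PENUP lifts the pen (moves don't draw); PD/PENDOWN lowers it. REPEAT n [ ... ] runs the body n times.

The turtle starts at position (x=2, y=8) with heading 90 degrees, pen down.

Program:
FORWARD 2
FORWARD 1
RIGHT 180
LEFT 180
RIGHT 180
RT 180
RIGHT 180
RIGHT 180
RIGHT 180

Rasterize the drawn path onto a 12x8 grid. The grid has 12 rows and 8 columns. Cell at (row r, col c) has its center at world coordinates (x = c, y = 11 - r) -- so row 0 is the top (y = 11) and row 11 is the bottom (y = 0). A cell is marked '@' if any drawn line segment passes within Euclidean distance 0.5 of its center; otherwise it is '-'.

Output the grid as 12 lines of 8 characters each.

Answer: --@-----
--@-----
--@-----
--@-----
--------
--------
--------
--------
--------
--------
--------
--------

Derivation:
Segment 0: (2,8) -> (2,10)
Segment 1: (2,10) -> (2,11)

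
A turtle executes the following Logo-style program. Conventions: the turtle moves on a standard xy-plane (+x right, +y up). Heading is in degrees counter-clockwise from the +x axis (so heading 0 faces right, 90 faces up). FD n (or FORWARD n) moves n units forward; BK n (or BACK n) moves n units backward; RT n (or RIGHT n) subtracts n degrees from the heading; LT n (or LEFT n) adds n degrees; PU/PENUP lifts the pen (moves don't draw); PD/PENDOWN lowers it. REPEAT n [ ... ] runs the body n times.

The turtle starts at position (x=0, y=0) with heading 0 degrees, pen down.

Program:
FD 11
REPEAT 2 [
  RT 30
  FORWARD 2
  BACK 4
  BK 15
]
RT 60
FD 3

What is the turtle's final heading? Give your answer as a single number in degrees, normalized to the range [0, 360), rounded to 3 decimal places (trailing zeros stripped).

Executing turtle program step by step:
Start: pos=(0,0), heading=0, pen down
FD 11: (0,0) -> (11,0) [heading=0, draw]
REPEAT 2 [
  -- iteration 1/2 --
  RT 30: heading 0 -> 330
  FD 2: (11,0) -> (12.732,-1) [heading=330, draw]
  BK 4: (12.732,-1) -> (9.268,1) [heading=330, draw]
  BK 15: (9.268,1) -> (-3.722,8.5) [heading=330, draw]
  -- iteration 2/2 --
  RT 30: heading 330 -> 300
  FD 2: (-3.722,8.5) -> (-2.722,6.768) [heading=300, draw]
  BK 4: (-2.722,6.768) -> (-4.722,10.232) [heading=300, draw]
  BK 15: (-4.722,10.232) -> (-12.222,23.222) [heading=300, draw]
]
RT 60: heading 300 -> 240
FD 3: (-12.222,23.222) -> (-13.722,20.624) [heading=240, draw]
Final: pos=(-13.722,20.624), heading=240, 8 segment(s) drawn

Answer: 240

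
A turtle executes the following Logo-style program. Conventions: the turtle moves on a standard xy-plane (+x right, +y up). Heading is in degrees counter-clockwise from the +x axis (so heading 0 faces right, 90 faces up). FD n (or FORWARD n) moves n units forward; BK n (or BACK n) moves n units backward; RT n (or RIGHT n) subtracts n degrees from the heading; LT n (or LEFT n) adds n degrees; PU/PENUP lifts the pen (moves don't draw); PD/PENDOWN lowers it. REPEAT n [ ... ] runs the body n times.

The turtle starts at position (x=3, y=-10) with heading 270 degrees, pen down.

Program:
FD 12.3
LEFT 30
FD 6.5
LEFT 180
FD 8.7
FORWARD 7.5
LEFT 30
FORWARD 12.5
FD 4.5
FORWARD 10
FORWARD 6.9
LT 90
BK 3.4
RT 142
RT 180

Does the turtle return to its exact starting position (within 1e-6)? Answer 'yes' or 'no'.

Executing turtle program step by step:
Start: pos=(3,-10), heading=270, pen down
FD 12.3: (3,-10) -> (3,-22.3) [heading=270, draw]
LT 30: heading 270 -> 300
FD 6.5: (3,-22.3) -> (6.25,-27.929) [heading=300, draw]
LT 180: heading 300 -> 120
FD 8.7: (6.25,-27.929) -> (1.9,-20.395) [heading=120, draw]
FD 7.5: (1.9,-20.395) -> (-1.85,-13.9) [heading=120, draw]
LT 30: heading 120 -> 150
FD 12.5: (-1.85,-13.9) -> (-12.675,-7.65) [heading=150, draw]
FD 4.5: (-12.675,-7.65) -> (-16.572,-5.4) [heading=150, draw]
FD 10: (-16.572,-5.4) -> (-25.233,-0.4) [heading=150, draw]
FD 6.9: (-25.233,-0.4) -> (-31.208,3.05) [heading=150, draw]
LT 90: heading 150 -> 240
BK 3.4: (-31.208,3.05) -> (-29.508,5.995) [heading=240, draw]
RT 142: heading 240 -> 98
RT 180: heading 98 -> 278
Final: pos=(-29.508,5.995), heading=278, 9 segment(s) drawn

Start position: (3, -10)
Final position: (-29.508, 5.995)
Distance = 36.23; >= 1e-6 -> NOT closed

Answer: no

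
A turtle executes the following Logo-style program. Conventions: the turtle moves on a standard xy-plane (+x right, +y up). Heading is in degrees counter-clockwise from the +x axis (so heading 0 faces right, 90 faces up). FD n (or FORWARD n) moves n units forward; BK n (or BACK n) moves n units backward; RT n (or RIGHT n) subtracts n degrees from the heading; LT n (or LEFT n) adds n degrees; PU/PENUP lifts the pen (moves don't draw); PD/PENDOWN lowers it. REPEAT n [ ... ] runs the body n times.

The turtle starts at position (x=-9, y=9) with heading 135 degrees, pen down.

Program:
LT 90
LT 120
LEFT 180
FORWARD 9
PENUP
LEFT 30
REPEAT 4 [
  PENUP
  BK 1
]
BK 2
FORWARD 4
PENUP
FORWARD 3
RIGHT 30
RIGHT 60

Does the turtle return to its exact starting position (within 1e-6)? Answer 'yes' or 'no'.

Answer: no

Derivation:
Executing turtle program step by step:
Start: pos=(-9,9), heading=135, pen down
LT 90: heading 135 -> 225
LT 120: heading 225 -> 345
LT 180: heading 345 -> 165
FD 9: (-9,9) -> (-17.693,11.329) [heading=165, draw]
PU: pen up
LT 30: heading 165 -> 195
REPEAT 4 [
  -- iteration 1/4 --
  PU: pen up
  BK 1: (-17.693,11.329) -> (-16.727,11.588) [heading=195, move]
  -- iteration 2/4 --
  PU: pen up
  BK 1: (-16.727,11.588) -> (-15.761,11.847) [heading=195, move]
  -- iteration 3/4 --
  PU: pen up
  BK 1: (-15.761,11.847) -> (-14.796,12.106) [heading=195, move]
  -- iteration 4/4 --
  PU: pen up
  BK 1: (-14.796,12.106) -> (-13.83,12.365) [heading=195, move]
]
BK 2: (-13.83,12.365) -> (-11.898,12.882) [heading=195, move]
FD 4: (-11.898,12.882) -> (-15.761,11.847) [heading=195, move]
PU: pen up
FD 3: (-15.761,11.847) -> (-18.659,11.071) [heading=195, move]
RT 30: heading 195 -> 165
RT 60: heading 165 -> 105
Final: pos=(-18.659,11.071), heading=105, 1 segment(s) drawn

Start position: (-9, 9)
Final position: (-18.659, 11.071)
Distance = 9.879; >= 1e-6 -> NOT closed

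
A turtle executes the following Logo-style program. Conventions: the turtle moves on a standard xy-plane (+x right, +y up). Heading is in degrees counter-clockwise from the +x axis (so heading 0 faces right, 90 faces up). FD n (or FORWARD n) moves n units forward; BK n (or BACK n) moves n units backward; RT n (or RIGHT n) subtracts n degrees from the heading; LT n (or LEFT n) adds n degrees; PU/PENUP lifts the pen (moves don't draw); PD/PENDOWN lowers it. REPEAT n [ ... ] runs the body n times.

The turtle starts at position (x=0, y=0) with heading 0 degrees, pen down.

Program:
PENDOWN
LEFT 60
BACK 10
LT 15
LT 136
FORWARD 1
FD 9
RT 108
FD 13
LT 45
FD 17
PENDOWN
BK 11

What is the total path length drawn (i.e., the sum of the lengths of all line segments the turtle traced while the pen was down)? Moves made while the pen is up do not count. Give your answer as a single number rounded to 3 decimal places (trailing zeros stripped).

Answer: 61

Derivation:
Executing turtle program step by step:
Start: pos=(0,0), heading=0, pen down
PD: pen down
LT 60: heading 0 -> 60
BK 10: (0,0) -> (-5,-8.66) [heading=60, draw]
LT 15: heading 60 -> 75
LT 136: heading 75 -> 211
FD 1: (-5,-8.66) -> (-5.857,-9.175) [heading=211, draw]
FD 9: (-5.857,-9.175) -> (-13.572,-13.811) [heading=211, draw]
RT 108: heading 211 -> 103
FD 13: (-13.572,-13.811) -> (-16.496,-1.144) [heading=103, draw]
LT 45: heading 103 -> 148
FD 17: (-16.496,-1.144) -> (-30.913,7.865) [heading=148, draw]
PD: pen down
BK 11: (-30.913,7.865) -> (-21.584,2.036) [heading=148, draw]
Final: pos=(-21.584,2.036), heading=148, 6 segment(s) drawn

Segment lengths:
  seg 1: (0,0) -> (-5,-8.66), length = 10
  seg 2: (-5,-8.66) -> (-5.857,-9.175), length = 1
  seg 3: (-5.857,-9.175) -> (-13.572,-13.811), length = 9
  seg 4: (-13.572,-13.811) -> (-16.496,-1.144), length = 13
  seg 5: (-16.496,-1.144) -> (-30.913,7.865), length = 17
  seg 6: (-30.913,7.865) -> (-21.584,2.036), length = 11
Total = 61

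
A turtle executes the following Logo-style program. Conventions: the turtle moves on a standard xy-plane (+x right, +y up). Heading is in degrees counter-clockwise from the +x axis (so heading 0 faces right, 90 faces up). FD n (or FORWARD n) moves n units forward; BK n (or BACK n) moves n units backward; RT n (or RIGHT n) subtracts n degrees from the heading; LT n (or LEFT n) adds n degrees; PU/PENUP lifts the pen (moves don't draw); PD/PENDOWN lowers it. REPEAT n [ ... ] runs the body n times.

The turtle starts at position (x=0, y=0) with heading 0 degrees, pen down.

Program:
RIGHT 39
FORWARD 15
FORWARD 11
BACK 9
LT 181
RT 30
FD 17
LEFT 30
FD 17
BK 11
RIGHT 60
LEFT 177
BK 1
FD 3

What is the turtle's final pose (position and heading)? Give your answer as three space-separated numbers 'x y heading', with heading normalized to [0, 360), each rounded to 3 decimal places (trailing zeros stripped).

Answer: 1.733 6.794 259

Derivation:
Executing turtle program step by step:
Start: pos=(0,0), heading=0, pen down
RT 39: heading 0 -> 321
FD 15: (0,0) -> (11.657,-9.44) [heading=321, draw]
FD 11: (11.657,-9.44) -> (20.206,-16.362) [heading=321, draw]
BK 9: (20.206,-16.362) -> (13.211,-10.698) [heading=321, draw]
LT 181: heading 321 -> 142
RT 30: heading 142 -> 112
FD 17: (13.211,-10.698) -> (6.843,5.064) [heading=112, draw]
LT 30: heading 112 -> 142
FD 17: (6.843,5.064) -> (-6.553,15.53) [heading=142, draw]
BK 11: (-6.553,15.53) -> (2.115,8.758) [heading=142, draw]
RT 60: heading 142 -> 82
LT 177: heading 82 -> 259
BK 1: (2.115,8.758) -> (2.306,9.739) [heading=259, draw]
FD 3: (2.306,9.739) -> (1.733,6.794) [heading=259, draw]
Final: pos=(1.733,6.794), heading=259, 8 segment(s) drawn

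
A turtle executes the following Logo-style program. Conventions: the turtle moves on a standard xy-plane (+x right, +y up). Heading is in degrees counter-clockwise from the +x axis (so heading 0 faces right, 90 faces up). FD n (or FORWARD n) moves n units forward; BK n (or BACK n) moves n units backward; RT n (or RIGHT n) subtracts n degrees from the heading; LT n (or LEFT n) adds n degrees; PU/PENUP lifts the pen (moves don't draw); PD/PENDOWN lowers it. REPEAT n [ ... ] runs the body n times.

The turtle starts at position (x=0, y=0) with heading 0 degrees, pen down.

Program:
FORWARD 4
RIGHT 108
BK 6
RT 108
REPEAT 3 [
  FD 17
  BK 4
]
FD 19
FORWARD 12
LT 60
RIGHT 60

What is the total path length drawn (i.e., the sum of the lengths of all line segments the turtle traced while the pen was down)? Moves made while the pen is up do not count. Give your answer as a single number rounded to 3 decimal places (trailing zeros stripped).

Answer: 104

Derivation:
Executing turtle program step by step:
Start: pos=(0,0), heading=0, pen down
FD 4: (0,0) -> (4,0) [heading=0, draw]
RT 108: heading 0 -> 252
BK 6: (4,0) -> (5.854,5.706) [heading=252, draw]
RT 108: heading 252 -> 144
REPEAT 3 [
  -- iteration 1/3 --
  FD 17: (5.854,5.706) -> (-7.899,15.699) [heading=144, draw]
  BK 4: (-7.899,15.699) -> (-4.663,13.348) [heading=144, draw]
  -- iteration 2/3 --
  FD 17: (-4.663,13.348) -> (-18.416,23.34) [heading=144, draw]
  BK 4: (-18.416,23.34) -> (-15.18,20.989) [heading=144, draw]
  -- iteration 3/3 --
  FD 17: (-15.18,20.989) -> (-28.934,30.981) [heading=144, draw]
  BK 4: (-28.934,30.981) -> (-25.698,28.63) [heading=144, draw]
]
FD 19: (-25.698,28.63) -> (-41.069,39.798) [heading=144, draw]
FD 12: (-41.069,39.798) -> (-50.777,46.851) [heading=144, draw]
LT 60: heading 144 -> 204
RT 60: heading 204 -> 144
Final: pos=(-50.777,46.851), heading=144, 10 segment(s) drawn

Segment lengths:
  seg 1: (0,0) -> (4,0), length = 4
  seg 2: (4,0) -> (5.854,5.706), length = 6
  seg 3: (5.854,5.706) -> (-7.899,15.699), length = 17
  seg 4: (-7.899,15.699) -> (-4.663,13.348), length = 4
  seg 5: (-4.663,13.348) -> (-18.416,23.34), length = 17
  seg 6: (-18.416,23.34) -> (-15.18,20.989), length = 4
  seg 7: (-15.18,20.989) -> (-28.934,30.981), length = 17
  seg 8: (-28.934,30.981) -> (-25.698,28.63), length = 4
  seg 9: (-25.698,28.63) -> (-41.069,39.798), length = 19
  seg 10: (-41.069,39.798) -> (-50.777,46.851), length = 12
Total = 104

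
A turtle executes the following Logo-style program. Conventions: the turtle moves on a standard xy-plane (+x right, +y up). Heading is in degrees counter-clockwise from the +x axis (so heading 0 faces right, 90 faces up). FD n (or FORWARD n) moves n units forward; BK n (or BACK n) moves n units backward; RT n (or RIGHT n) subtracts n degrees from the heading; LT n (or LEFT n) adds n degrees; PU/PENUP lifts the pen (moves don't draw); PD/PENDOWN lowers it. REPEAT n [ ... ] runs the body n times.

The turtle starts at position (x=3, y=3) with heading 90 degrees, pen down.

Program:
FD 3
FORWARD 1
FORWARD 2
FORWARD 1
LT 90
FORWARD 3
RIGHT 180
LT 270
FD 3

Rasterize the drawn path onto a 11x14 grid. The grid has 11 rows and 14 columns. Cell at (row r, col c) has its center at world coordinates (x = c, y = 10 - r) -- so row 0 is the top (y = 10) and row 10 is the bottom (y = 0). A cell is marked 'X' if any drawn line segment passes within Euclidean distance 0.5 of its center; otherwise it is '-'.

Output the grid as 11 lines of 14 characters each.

Segment 0: (3,3) -> (3,6)
Segment 1: (3,6) -> (3,7)
Segment 2: (3,7) -> (3,9)
Segment 3: (3,9) -> (3,10)
Segment 4: (3,10) -> (0,10)
Segment 5: (0,10) -> (-0,7)

Answer: XXXX----------
X--X----------
X--X----------
X--X----------
---X----------
---X----------
---X----------
---X----------
--------------
--------------
--------------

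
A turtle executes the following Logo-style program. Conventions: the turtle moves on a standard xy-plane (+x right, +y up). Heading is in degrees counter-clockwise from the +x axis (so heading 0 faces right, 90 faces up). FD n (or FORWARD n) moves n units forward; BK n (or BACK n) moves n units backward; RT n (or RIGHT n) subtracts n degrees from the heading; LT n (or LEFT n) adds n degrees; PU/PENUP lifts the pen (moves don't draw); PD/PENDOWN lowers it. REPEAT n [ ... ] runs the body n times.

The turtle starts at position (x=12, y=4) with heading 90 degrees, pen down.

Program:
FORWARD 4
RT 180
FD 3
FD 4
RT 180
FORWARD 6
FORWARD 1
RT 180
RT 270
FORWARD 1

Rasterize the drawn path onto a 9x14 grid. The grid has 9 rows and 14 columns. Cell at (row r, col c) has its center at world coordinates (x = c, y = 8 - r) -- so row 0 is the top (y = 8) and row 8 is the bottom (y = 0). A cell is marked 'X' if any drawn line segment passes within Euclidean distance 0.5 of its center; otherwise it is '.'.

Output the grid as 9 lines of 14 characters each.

Segment 0: (12,4) -> (12,8)
Segment 1: (12,8) -> (12,5)
Segment 2: (12,5) -> (12,1)
Segment 3: (12,1) -> (12,7)
Segment 4: (12,7) -> (12,8)
Segment 5: (12,8) -> (13,8)

Answer: ............XX
............X.
............X.
............X.
............X.
............X.
............X.
............X.
..............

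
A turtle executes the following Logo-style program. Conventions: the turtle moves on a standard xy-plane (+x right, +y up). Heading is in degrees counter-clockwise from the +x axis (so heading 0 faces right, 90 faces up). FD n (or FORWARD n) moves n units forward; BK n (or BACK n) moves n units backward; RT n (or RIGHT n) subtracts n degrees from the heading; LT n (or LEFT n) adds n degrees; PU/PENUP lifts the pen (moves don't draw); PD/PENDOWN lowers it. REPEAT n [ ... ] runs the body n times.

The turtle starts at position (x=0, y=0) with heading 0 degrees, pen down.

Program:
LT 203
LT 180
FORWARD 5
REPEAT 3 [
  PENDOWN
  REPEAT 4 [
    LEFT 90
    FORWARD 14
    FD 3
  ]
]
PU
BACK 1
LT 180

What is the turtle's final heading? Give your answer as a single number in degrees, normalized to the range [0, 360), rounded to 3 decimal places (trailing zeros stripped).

Answer: 203

Derivation:
Executing turtle program step by step:
Start: pos=(0,0), heading=0, pen down
LT 203: heading 0 -> 203
LT 180: heading 203 -> 23
FD 5: (0,0) -> (4.603,1.954) [heading=23, draw]
REPEAT 3 [
  -- iteration 1/3 --
  PD: pen down
  REPEAT 4 [
    -- iteration 1/4 --
    LT 90: heading 23 -> 113
    FD 14: (4.603,1.954) -> (-0.868,14.841) [heading=113, draw]
    FD 3: (-0.868,14.841) -> (-2.04,17.602) [heading=113, draw]
    -- iteration 2/4 --
    LT 90: heading 113 -> 203
    FD 14: (-2.04,17.602) -> (-14.927,12.132) [heading=203, draw]
    FD 3: (-14.927,12.132) -> (-17.688,10.96) [heading=203, draw]
    -- iteration 3/4 --
    LT 90: heading 203 -> 293
    FD 14: (-17.688,10.96) -> (-12.218,-1.927) [heading=293, draw]
    FD 3: (-12.218,-1.927) -> (-11.046,-4.689) [heading=293, draw]
    -- iteration 4/4 --
    LT 90: heading 293 -> 23
    FD 14: (-11.046,-4.689) -> (1.841,0.781) [heading=23, draw]
    FD 3: (1.841,0.781) -> (4.603,1.954) [heading=23, draw]
  ]
  -- iteration 2/3 --
  PD: pen down
  REPEAT 4 [
    -- iteration 1/4 --
    LT 90: heading 23 -> 113
    FD 14: (4.603,1.954) -> (-0.868,14.841) [heading=113, draw]
    FD 3: (-0.868,14.841) -> (-2.04,17.602) [heading=113, draw]
    -- iteration 2/4 --
    LT 90: heading 113 -> 203
    FD 14: (-2.04,17.602) -> (-14.927,12.132) [heading=203, draw]
    FD 3: (-14.927,12.132) -> (-17.688,10.96) [heading=203, draw]
    -- iteration 3/4 --
    LT 90: heading 203 -> 293
    FD 14: (-17.688,10.96) -> (-12.218,-1.927) [heading=293, draw]
    FD 3: (-12.218,-1.927) -> (-11.046,-4.689) [heading=293, draw]
    -- iteration 4/4 --
    LT 90: heading 293 -> 23
    FD 14: (-11.046,-4.689) -> (1.841,0.781) [heading=23, draw]
    FD 3: (1.841,0.781) -> (4.603,1.954) [heading=23, draw]
  ]
  -- iteration 3/3 --
  PD: pen down
  REPEAT 4 [
    -- iteration 1/4 --
    LT 90: heading 23 -> 113
    FD 14: (4.603,1.954) -> (-0.868,14.841) [heading=113, draw]
    FD 3: (-0.868,14.841) -> (-2.04,17.602) [heading=113, draw]
    -- iteration 2/4 --
    LT 90: heading 113 -> 203
    FD 14: (-2.04,17.602) -> (-14.927,12.132) [heading=203, draw]
    FD 3: (-14.927,12.132) -> (-17.688,10.96) [heading=203, draw]
    -- iteration 3/4 --
    LT 90: heading 203 -> 293
    FD 14: (-17.688,10.96) -> (-12.218,-1.927) [heading=293, draw]
    FD 3: (-12.218,-1.927) -> (-11.046,-4.689) [heading=293, draw]
    -- iteration 4/4 --
    LT 90: heading 293 -> 23
    FD 14: (-11.046,-4.689) -> (1.841,0.781) [heading=23, draw]
    FD 3: (1.841,0.781) -> (4.603,1.954) [heading=23, draw]
  ]
]
PU: pen up
BK 1: (4.603,1.954) -> (3.682,1.563) [heading=23, move]
LT 180: heading 23 -> 203
Final: pos=(3.682,1.563), heading=203, 25 segment(s) drawn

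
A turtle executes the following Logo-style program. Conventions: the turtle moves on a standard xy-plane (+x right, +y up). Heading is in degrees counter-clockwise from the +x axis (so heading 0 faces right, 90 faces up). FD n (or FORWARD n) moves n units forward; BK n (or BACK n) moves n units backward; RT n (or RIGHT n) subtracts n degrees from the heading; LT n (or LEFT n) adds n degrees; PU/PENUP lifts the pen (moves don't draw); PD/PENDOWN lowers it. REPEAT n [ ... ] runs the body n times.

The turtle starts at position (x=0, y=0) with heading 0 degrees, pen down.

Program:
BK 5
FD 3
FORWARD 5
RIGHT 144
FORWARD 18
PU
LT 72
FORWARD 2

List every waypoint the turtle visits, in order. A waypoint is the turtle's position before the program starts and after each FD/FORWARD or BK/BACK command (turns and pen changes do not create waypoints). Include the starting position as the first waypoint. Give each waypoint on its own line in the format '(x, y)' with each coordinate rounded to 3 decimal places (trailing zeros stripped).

Executing turtle program step by step:
Start: pos=(0,0), heading=0, pen down
BK 5: (0,0) -> (-5,0) [heading=0, draw]
FD 3: (-5,0) -> (-2,0) [heading=0, draw]
FD 5: (-2,0) -> (3,0) [heading=0, draw]
RT 144: heading 0 -> 216
FD 18: (3,0) -> (-11.562,-10.58) [heading=216, draw]
PU: pen up
LT 72: heading 216 -> 288
FD 2: (-11.562,-10.58) -> (-10.944,-12.482) [heading=288, move]
Final: pos=(-10.944,-12.482), heading=288, 4 segment(s) drawn
Waypoints (6 total):
(0, 0)
(-5, 0)
(-2, 0)
(3, 0)
(-11.562, -10.58)
(-10.944, -12.482)

Answer: (0, 0)
(-5, 0)
(-2, 0)
(3, 0)
(-11.562, -10.58)
(-10.944, -12.482)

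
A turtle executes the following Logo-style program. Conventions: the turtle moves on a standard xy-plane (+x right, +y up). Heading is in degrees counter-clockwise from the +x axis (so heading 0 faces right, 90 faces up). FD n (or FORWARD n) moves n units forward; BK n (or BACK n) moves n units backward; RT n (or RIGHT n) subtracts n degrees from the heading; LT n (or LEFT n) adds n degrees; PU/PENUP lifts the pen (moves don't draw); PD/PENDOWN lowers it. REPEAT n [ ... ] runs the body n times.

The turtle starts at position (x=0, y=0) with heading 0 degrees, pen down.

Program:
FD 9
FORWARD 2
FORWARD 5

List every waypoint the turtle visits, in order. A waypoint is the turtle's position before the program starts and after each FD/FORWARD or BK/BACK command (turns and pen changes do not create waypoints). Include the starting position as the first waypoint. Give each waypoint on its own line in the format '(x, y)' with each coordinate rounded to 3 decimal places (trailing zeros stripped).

Executing turtle program step by step:
Start: pos=(0,0), heading=0, pen down
FD 9: (0,0) -> (9,0) [heading=0, draw]
FD 2: (9,0) -> (11,0) [heading=0, draw]
FD 5: (11,0) -> (16,0) [heading=0, draw]
Final: pos=(16,0), heading=0, 3 segment(s) drawn
Waypoints (4 total):
(0, 0)
(9, 0)
(11, 0)
(16, 0)

Answer: (0, 0)
(9, 0)
(11, 0)
(16, 0)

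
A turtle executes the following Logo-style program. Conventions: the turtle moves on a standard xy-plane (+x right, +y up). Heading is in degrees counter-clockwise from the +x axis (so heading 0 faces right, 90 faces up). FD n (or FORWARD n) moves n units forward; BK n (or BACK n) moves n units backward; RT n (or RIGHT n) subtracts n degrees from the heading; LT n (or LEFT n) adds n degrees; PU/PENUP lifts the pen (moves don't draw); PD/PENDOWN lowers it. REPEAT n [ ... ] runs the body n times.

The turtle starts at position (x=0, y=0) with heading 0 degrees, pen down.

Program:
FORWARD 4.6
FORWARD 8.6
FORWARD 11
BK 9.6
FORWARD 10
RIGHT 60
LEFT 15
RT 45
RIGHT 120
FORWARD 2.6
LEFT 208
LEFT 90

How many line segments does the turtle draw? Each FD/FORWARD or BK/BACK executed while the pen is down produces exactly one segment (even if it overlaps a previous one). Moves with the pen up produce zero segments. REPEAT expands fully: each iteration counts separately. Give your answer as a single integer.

Executing turtle program step by step:
Start: pos=(0,0), heading=0, pen down
FD 4.6: (0,0) -> (4.6,0) [heading=0, draw]
FD 8.6: (4.6,0) -> (13.2,0) [heading=0, draw]
FD 11: (13.2,0) -> (24.2,0) [heading=0, draw]
BK 9.6: (24.2,0) -> (14.6,0) [heading=0, draw]
FD 10: (14.6,0) -> (24.6,0) [heading=0, draw]
RT 60: heading 0 -> 300
LT 15: heading 300 -> 315
RT 45: heading 315 -> 270
RT 120: heading 270 -> 150
FD 2.6: (24.6,0) -> (22.348,1.3) [heading=150, draw]
LT 208: heading 150 -> 358
LT 90: heading 358 -> 88
Final: pos=(22.348,1.3), heading=88, 6 segment(s) drawn
Segments drawn: 6

Answer: 6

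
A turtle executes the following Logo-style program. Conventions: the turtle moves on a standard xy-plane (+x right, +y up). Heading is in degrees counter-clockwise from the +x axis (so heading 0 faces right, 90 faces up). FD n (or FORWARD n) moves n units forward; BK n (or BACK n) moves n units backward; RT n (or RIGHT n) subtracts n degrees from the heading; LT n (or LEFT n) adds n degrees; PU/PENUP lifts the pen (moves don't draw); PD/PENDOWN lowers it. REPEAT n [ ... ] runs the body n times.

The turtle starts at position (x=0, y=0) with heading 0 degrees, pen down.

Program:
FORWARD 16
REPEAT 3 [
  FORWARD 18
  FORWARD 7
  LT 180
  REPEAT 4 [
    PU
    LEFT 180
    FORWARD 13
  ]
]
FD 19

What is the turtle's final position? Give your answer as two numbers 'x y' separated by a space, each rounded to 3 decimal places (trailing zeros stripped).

Executing turtle program step by step:
Start: pos=(0,0), heading=0, pen down
FD 16: (0,0) -> (16,0) [heading=0, draw]
REPEAT 3 [
  -- iteration 1/3 --
  FD 18: (16,0) -> (34,0) [heading=0, draw]
  FD 7: (34,0) -> (41,0) [heading=0, draw]
  LT 180: heading 0 -> 180
  REPEAT 4 [
    -- iteration 1/4 --
    PU: pen up
    LT 180: heading 180 -> 0
    FD 13: (41,0) -> (54,0) [heading=0, move]
    -- iteration 2/4 --
    PU: pen up
    LT 180: heading 0 -> 180
    FD 13: (54,0) -> (41,0) [heading=180, move]
    -- iteration 3/4 --
    PU: pen up
    LT 180: heading 180 -> 0
    FD 13: (41,0) -> (54,0) [heading=0, move]
    -- iteration 4/4 --
    PU: pen up
    LT 180: heading 0 -> 180
    FD 13: (54,0) -> (41,0) [heading=180, move]
  ]
  -- iteration 2/3 --
  FD 18: (41,0) -> (23,0) [heading=180, move]
  FD 7: (23,0) -> (16,0) [heading=180, move]
  LT 180: heading 180 -> 0
  REPEAT 4 [
    -- iteration 1/4 --
    PU: pen up
    LT 180: heading 0 -> 180
    FD 13: (16,0) -> (3,0) [heading=180, move]
    -- iteration 2/4 --
    PU: pen up
    LT 180: heading 180 -> 0
    FD 13: (3,0) -> (16,0) [heading=0, move]
    -- iteration 3/4 --
    PU: pen up
    LT 180: heading 0 -> 180
    FD 13: (16,0) -> (3,0) [heading=180, move]
    -- iteration 4/4 --
    PU: pen up
    LT 180: heading 180 -> 0
    FD 13: (3,0) -> (16,0) [heading=0, move]
  ]
  -- iteration 3/3 --
  FD 18: (16,0) -> (34,0) [heading=0, move]
  FD 7: (34,0) -> (41,0) [heading=0, move]
  LT 180: heading 0 -> 180
  REPEAT 4 [
    -- iteration 1/4 --
    PU: pen up
    LT 180: heading 180 -> 0
    FD 13: (41,0) -> (54,0) [heading=0, move]
    -- iteration 2/4 --
    PU: pen up
    LT 180: heading 0 -> 180
    FD 13: (54,0) -> (41,0) [heading=180, move]
    -- iteration 3/4 --
    PU: pen up
    LT 180: heading 180 -> 0
    FD 13: (41,0) -> (54,0) [heading=0, move]
    -- iteration 4/4 --
    PU: pen up
    LT 180: heading 0 -> 180
    FD 13: (54,0) -> (41,0) [heading=180, move]
  ]
]
FD 19: (41,0) -> (22,0) [heading=180, move]
Final: pos=(22,0), heading=180, 3 segment(s) drawn

Answer: 22 0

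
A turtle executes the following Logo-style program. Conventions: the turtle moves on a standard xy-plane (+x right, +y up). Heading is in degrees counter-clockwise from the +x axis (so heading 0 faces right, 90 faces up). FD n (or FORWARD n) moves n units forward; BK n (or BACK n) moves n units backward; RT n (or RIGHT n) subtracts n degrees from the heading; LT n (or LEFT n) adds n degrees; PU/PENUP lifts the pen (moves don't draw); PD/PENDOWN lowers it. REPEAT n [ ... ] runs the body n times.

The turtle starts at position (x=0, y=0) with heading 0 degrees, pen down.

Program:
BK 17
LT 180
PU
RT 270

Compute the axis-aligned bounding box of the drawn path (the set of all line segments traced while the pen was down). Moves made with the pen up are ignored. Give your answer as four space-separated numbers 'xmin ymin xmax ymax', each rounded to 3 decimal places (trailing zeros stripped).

Answer: -17 0 0 0

Derivation:
Executing turtle program step by step:
Start: pos=(0,0), heading=0, pen down
BK 17: (0,0) -> (-17,0) [heading=0, draw]
LT 180: heading 0 -> 180
PU: pen up
RT 270: heading 180 -> 270
Final: pos=(-17,0), heading=270, 1 segment(s) drawn

Segment endpoints: x in {-17, 0}, y in {0}
xmin=-17, ymin=0, xmax=0, ymax=0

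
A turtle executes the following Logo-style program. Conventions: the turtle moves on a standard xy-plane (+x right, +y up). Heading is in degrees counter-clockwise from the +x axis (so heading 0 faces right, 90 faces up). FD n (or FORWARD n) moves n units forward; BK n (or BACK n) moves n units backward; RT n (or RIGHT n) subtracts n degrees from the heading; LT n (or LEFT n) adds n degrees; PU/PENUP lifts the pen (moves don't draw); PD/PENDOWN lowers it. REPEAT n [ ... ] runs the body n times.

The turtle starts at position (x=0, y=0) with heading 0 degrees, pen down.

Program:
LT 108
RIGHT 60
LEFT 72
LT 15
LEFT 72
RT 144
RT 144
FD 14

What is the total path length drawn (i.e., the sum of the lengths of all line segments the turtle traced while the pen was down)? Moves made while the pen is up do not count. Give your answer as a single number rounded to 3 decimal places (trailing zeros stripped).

Executing turtle program step by step:
Start: pos=(0,0), heading=0, pen down
LT 108: heading 0 -> 108
RT 60: heading 108 -> 48
LT 72: heading 48 -> 120
LT 15: heading 120 -> 135
LT 72: heading 135 -> 207
RT 144: heading 207 -> 63
RT 144: heading 63 -> 279
FD 14: (0,0) -> (2.19,-13.828) [heading=279, draw]
Final: pos=(2.19,-13.828), heading=279, 1 segment(s) drawn

Segment lengths:
  seg 1: (0,0) -> (2.19,-13.828), length = 14
Total = 14

Answer: 14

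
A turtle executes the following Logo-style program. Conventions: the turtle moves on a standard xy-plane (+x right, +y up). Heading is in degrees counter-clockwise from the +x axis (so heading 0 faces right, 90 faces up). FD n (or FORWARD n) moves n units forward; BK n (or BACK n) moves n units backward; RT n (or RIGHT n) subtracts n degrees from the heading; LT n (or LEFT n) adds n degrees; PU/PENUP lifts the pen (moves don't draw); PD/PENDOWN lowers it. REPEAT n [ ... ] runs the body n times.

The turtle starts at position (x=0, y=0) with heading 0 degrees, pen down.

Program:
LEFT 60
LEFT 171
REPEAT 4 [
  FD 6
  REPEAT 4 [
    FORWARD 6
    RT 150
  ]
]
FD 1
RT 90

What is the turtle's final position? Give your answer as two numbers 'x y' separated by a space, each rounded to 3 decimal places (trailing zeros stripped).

Executing turtle program step by step:
Start: pos=(0,0), heading=0, pen down
LT 60: heading 0 -> 60
LT 171: heading 60 -> 231
REPEAT 4 [
  -- iteration 1/4 --
  FD 6: (0,0) -> (-3.776,-4.663) [heading=231, draw]
  REPEAT 4 [
    -- iteration 1/4 --
    FD 6: (-3.776,-4.663) -> (-7.552,-9.326) [heading=231, draw]
    RT 150: heading 231 -> 81
    -- iteration 2/4 --
    FD 6: (-7.552,-9.326) -> (-6.613,-3.4) [heading=81, draw]
    RT 150: heading 81 -> 291
    -- iteration 3/4 --
    FD 6: (-6.613,-3.4) -> (-4.463,-9.001) [heading=291, draw]
    RT 150: heading 291 -> 141
    -- iteration 4/4 --
    FD 6: (-4.463,-9.001) -> (-9.126,-5.225) [heading=141, draw]
    RT 150: heading 141 -> 351
  ]
  -- iteration 2/4 --
  FD 6: (-9.126,-5.225) -> (-3.2,-6.164) [heading=351, draw]
  REPEAT 4 [
    -- iteration 1/4 --
    FD 6: (-3.2,-6.164) -> (2.726,-7.102) [heading=351, draw]
    RT 150: heading 351 -> 201
    -- iteration 2/4 --
    FD 6: (2.726,-7.102) -> (-2.875,-9.253) [heading=201, draw]
    RT 150: heading 201 -> 51
    -- iteration 3/4 --
    FD 6: (-2.875,-9.253) -> (0.901,-4.59) [heading=51, draw]
    RT 150: heading 51 -> 261
    -- iteration 4/4 --
    FD 6: (0.901,-4.59) -> (-0.038,-10.516) [heading=261, draw]
    RT 150: heading 261 -> 111
  ]
  -- iteration 3/4 --
  FD 6: (-0.038,-10.516) -> (-2.188,-4.914) [heading=111, draw]
  REPEAT 4 [
    -- iteration 1/4 --
    FD 6: (-2.188,-4.914) -> (-4.338,0.687) [heading=111, draw]
    RT 150: heading 111 -> 321
    -- iteration 2/4 --
    FD 6: (-4.338,0.687) -> (0.325,-3.089) [heading=321, draw]
    RT 150: heading 321 -> 171
    -- iteration 3/4 --
    FD 6: (0.325,-3.089) -> (-5.601,-2.15) [heading=171, draw]
    RT 150: heading 171 -> 21
    -- iteration 4/4 --
    FD 6: (-5.601,-2.15) -> (0,0) [heading=21, draw]
    RT 150: heading 21 -> 231
  ]
  -- iteration 4/4 --
  FD 6: (0,0) -> (-3.776,-4.663) [heading=231, draw]
  REPEAT 4 [
    -- iteration 1/4 --
    FD 6: (-3.776,-4.663) -> (-7.552,-9.326) [heading=231, draw]
    RT 150: heading 231 -> 81
    -- iteration 2/4 --
    FD 6: (-7.552,-9.326) -> (-6.613,-3.4) [heading=81, draw]
    RT 150: heading 81 -> 291
    -- iteration 3/4 --
    FD 6: (-6.613,-3.4) -> (-4.463,-9.001) [heading=291, draw]
    RT 150: heading 291 -> 141
    -- iteration 4/4 --
    FD 6: (-4.463,-9.001) -> (-9.126,-5.225) [heading=141, draw]
    RT 150: heading 141 -> 351
  ]
]
FD 1: (-9.126,-5.225) -> (-8.138,-5.382) [heading=351, draw]
RT 90: heading 351 -> 261
Final: pos=(-8.138,-5.382), heading=261, 21 segment(s) drawn

Answer: -8.138 -5.382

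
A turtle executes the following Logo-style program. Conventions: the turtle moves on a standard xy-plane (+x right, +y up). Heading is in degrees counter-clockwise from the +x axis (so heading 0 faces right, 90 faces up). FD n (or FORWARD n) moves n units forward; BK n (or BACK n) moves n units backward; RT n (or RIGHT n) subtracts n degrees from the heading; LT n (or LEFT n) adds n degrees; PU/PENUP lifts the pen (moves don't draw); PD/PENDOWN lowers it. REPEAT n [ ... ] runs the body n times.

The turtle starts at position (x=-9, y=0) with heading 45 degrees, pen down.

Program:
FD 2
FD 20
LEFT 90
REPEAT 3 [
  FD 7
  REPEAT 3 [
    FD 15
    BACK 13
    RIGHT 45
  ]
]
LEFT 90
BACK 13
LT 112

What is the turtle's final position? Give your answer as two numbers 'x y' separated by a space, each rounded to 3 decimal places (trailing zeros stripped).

Executing turtle program step by step:
Start: pos=(-9,0), heading=45, pen down
FD 2: (-9,0) -> (-7.586,1.414) [heading=45, draw]
FD 20: (-7.586,1.414) -> (6.556,15.556) [heading=45, draw]
LT 90: heading 45 -> 135
REPEAT 3 [
  -- iteration 1/3 --
  FD 7: (6.556,15.556) -> (1.607,20.506) [heading=135, draw]
  REPEAT 3 [
    -- iteration 1/3 --
    FD 15: (1.607,20.506) -> (-9,31.113) [heading=135, draw]
    BK 13: (-9,31.113) -> (0.192,21.92) [heading=135, draw]
    RT 45: heading 135 -> 90
    -- iteration 2/3 --
    FD 15: (0.192,21.92) -> (0.192,36.92) [heading=90, draw]
    BK 13: (0.192,36.92) -> (0.192,23.92) [heading=90, draw]
    RT 45: heading 90 -> 45
    -- iteration 3/3 --
    FD 15: (0.192,23.92) -> (10.799,34.527) [heading=45, draw]
    BK 13: (10.799,34.527) -> (1.607,25.335) [heading=45, draw]
    RT 45: heading 45 -> 0
  ]
  -- iteration 2/3 --
  FD 7: (1.607,25.335) -> (8.607,25.335) [heading=0, draw]
  REPEAT 3 [
    -- iteration 1/3 --
    FD 15: (8.607,25.335) -> (23.607,25.335) [heading=0, draw]
    BK 13: (23.607,25.335) -> (10.607,25.335) [heading=0, draw]
    RT 45: heading 0 -> 315
    -- iteration 2/3 --
    FD 15: (10.607,25.335) -> (21.213,14.728) [heading=315, draw]
    BK 13: (21.213,14.728) -> (12.021,23.92) [heading=315, draw]
    RT 45: heading 315 -> 270
    -- iteration 3/3 --
    FD 15: (12.021,23.92) -> (12.021,8.92) [heading=270, draw]
    BK 13: (12.021,8.92) -> (12.021,21.92) [heading=270, draw]
    RT 45: heading 270 -> 225
  ]
  -- iteration 3/3 --
  FD 7: (12.021,21.92) -> (7.071,16.971) [heading=225, draw]
  REPEAT 3 [
    -- iteration 1/3 --
    FD 15: (7.071,16.971) -> (-3.536,6.364) [heading=225, draw]
    BK 13: (-3.536,6.364) -> (5.657,15.556) [heading=225, draw]
    RT 45: heading 225 -> 180
    -- iteration 2/3 --
    FD 15: (5.657,15.556) -> (-9.343,15.556) [heading=180, draw]
    BK 13: (-9.343,15.556) -> (3.657,15.556) [heading=180, draw]
    RT 45: heading 180 -> 135
    -- iteration 3/3 --
    FD 15: (3.657,15.556) -> (-6.95,26.163) [heading=135, draw]
    BK 13: (-6.95,26.163) -> (2.243,16.971) [heading=135, draw]
    RT 45: heading 135 -> 90
  ]
]
LT 90: heading 90 -> 180
BK 13: (2.243,16.971) -> (15.243,16.971) [heading=180, draw]
LT 112: heading 180 -> 292
Final: pos=(15.243,16.971), heading=292, 24 segment(s) drawn

Answer: 15.243 16.971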